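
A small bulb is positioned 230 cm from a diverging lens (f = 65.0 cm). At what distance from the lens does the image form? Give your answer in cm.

For a diverging lens, f = -65.0 cm.
Thin-lens equation: 1/s_i = 1/f − 1/s_o = 1/(-65.00) − 1/(230) = -0.01538 − 0.004348 = -0.01973, so s_i = -50.7 cm.
The image is virtual, upright and reduced, on the same side as the object.

50.7 cm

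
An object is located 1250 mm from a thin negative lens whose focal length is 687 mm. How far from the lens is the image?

443 mm

For a negative lens, f = -687 mm.
Lens equation: 1/d_i = 1/f − 1/d_o = 1/(-687.0) − 1/(1250) = -0.001456 − 0.0008000 = -0.002256, so d_i = -443 mm.
The image is virtual, upright and reduced, on the same side as the object.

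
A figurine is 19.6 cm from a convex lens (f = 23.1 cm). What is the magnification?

m = +6.60

1/d_i = 1/f − 1/d_o = 1/(23.10) − 1/(19.6) = -0.007730, so d_i = -129.4 cm.
m = −d_i/d_o = −(-129.4)/(19.6) = +6.60.
The image is virtual, upright and enlarged, on the same side as the object.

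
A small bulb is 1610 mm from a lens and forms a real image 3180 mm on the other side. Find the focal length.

f = 1070 mm (converging)

Real image ⇒ d_i = +3180 mm.
1/f = 1/d_o + 1/d_i = 1/(1610) + 1/(3180) = 0.0009356, so f = 1070 mm.
Since f is positive, the lens is converging.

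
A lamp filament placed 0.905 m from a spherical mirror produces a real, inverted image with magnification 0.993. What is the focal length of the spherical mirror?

f = 0.451 m (concave)

m = −d_i/d_o ⇒ d_i = −m·d_o = −(-0.993)·(0.905) = 0.8987 m.
1/f = 1/d_o + 1/d_i = 1/(0.905) + 1/(0.8987) = 2.218, so f = 0.451 m.
Since f is positive, the spherical mirror is concave.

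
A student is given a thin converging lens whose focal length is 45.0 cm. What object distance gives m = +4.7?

35.4 cm

m = −d_i/d_o ⇒ d_i = −m·d_o.
1/f = 1/d_o + 1/d_i = 1/d_o − 1/(m·d_o) = (1 − 1/m)/d_o, so d_o = f(1 − 1/m) = (45.00)(1 − 1/(+4.7)) = 35.4 cm.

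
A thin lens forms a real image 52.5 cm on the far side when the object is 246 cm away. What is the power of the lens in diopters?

P = +2.31 D

d_i = +52.5 cm.
1/f = 1/d_o + 1/d_i = 1/(246) + 1/(52.5) = 0.02311 cm⁻¹.
f = 43.27 cm = 0.4327 m, so P = 1/f = +2.31 D.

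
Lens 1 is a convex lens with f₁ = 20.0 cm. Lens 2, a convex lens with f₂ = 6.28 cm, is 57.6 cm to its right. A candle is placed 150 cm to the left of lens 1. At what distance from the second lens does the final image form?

Lens 1: 1/d_i1 = 1/f₁ − 1/d_o1 = 1/(20.0) − 1/(150) = 0.04333, so d_i1 = 23.08 cm.
The intermediate image is 23.08 cm to the right of lens 1, which is 57.6 − (23.08) = 34.52 cm to the left of lens 2, so d_o2 = +34.52 cm.
Lens 2: 1/d_i2 = 1/f₂ − 1/d_o2 = 1/(6.28) − 1/(34.52) = 0.1303, so d_i2 = 7.68 cm.
The final image is real, 7.68 cm to the right of lens 2 (overall magnification ≈ 0.034).

7.68 cm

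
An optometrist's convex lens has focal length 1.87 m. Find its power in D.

P = +0.535 D

P = 1/f = 1/(1.87 m) = +0.535 D.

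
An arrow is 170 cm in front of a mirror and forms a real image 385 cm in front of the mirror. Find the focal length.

Real image ⇒ d_i = +385 cm.
1/f = 1/d_o + 1/d_i = 1/(170) + 1/(385) = 0.008480, so f = 118 cm.
Since f is positive, the mirror is concave.

f = 118 cm (concave)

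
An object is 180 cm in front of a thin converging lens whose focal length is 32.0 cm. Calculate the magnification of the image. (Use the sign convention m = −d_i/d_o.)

1/d_i = 1/f − 1/d_o = 1/(32.00) − 1/(180) = 0.02569, so d_i = 38.92 cm.
m = −d_i/d_o = −(38.92)/(180) = -0.216.
The image is real, inverted and reduced, on the far side of the lens.

m = -0.216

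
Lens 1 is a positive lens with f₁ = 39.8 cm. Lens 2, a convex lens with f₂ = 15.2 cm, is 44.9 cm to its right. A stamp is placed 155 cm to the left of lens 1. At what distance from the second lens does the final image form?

Lens 1: 1/d_i1 = 1/f₁ − 1/d_o1 = 1/(39.8) − 1/(155) = 0.01867, so d_i1 = 53.55 cm.
The intermediate image is 53.55 cm to the right of lens 1, which lies 8.650 cm to the right of lens 2 — a virtual object — so d_o2 = −8.650 cm.
Lens 2: 1/d_i2 = 1/f₂ − 1/d_o2 = 1/(15.2) − 1/(-8.650) = 0.1814, so d_i2 = 5.51 cm.
The final image is real, 5.51 cm to the right of lens 2 (overall magnification ≈ -0.22).

5.51 cm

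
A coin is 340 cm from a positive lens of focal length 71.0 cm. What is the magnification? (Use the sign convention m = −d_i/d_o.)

m = -0.264

1/d_i = 1/f − 1/d_o = 1/(71.00) − 1/(340) = 0.01114, so d_i = 89.74 cm.
m = −d_i/d_o = −(89.74)/(340) = -0.264.
The image is real, inverted and reduced, on the far side of the lens.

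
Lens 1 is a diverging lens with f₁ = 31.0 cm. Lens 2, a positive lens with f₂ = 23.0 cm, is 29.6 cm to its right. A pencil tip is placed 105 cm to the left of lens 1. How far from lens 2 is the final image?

40.3 cm

Lens 1 is diverging, so f₁ = −31.0 cm.
Lens 1: 1/d_i1 = 1/f₁ − 1/d_o1 = 1/(-31.0) − 1/(105) = -0.04178, so d_i1 = -23.93 cm.
The intermediate image is 23.93 cm to the left of lens 1 (virtual), which is 29.6 − (-23.93) = 53.53 cm to the left of lens 2, so d_o2 = +53.53 cm.
Lens 2: 1/d_i2 = 1/f₂ − 1/d_o2 = 1/(23.0) − 1/(53.53) = 0.02480, so d_i2 = 40.3 cm.
The final image is real, 40.3 cm to the right of lens 2 (overall magnification ≈ -0.17).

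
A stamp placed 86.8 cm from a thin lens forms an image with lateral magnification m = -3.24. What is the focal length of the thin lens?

f = 66.3 cm (converging)

m = −d_i/d_o ⇒ d_i = −m·d_o = −(-3.24)·(86.8) = 281.2 cm.
1/f = 1/d_o + 1/d_i = 1/(86.8) + 1/(281.2) = 0.01508, so f = 66.3 cm.
Since f is positive, the thin lens is converging.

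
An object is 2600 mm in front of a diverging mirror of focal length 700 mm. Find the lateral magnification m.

m = +0.212

For a diverging mirror, f = -700 mm.
1/d_i = 1/f − 1/d_o = 1/(-700.0) − 1/(2600) = -0.001813, so d_i = -551.5 mm.
m = −d_i/d_o = −(-551.5)/(2600) = +0.212.
The image is virtual, upright and reduced, behind the mirror.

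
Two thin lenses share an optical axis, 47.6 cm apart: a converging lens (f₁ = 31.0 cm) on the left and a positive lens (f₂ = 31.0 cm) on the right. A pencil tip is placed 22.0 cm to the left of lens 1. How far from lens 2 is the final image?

Lens 1: 1/d_i1 = 1/f₁ − 1/d_o1 = 1/(31.0) − 1/(22.0) = -0.01320, so d_i1 = -75.78 cm.
The intermediate image is 75.78 cm to the left of lens 1 (virtual), which is 47.6 − (-75.78) = 123.4 cm to the left of lens 2, so d_o2 = +123.4 cm.
Lens 2: 1/d_i2 = 1/f₂ − 1/d_o2 = 1/(31.0) − 1/(123.4) = 0.02415, so d_i2 = 41.4 cm.
The final image is real, 41.4 cm to the right of lens 2 (overall magnification ≈ -1.2).

41.4 cm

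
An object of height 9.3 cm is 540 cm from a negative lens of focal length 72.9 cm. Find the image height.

1.11 cm

For a negative lens, f = -72.9 cm.
1/d_i = 1/f − 1/d_o = 1/(-72.90) − 1/(540) = -0.01557, so d_i = -64.23 cm.
m = −d_i/d_o = +0.1189.
|h_i| = |m|·h_o = 0.1189 × 9.3 = 1.11 cm. The image is virtual, upright and reduced, on the same side as the object.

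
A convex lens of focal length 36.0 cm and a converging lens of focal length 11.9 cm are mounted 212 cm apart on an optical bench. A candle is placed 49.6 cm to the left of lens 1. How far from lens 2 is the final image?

Lens 1: 1/d_i1 = 1/f₁ − 1/d_o1 = 1/(36.0) − 1/(49.6) = 0.007616, so d_i1 = 131.3 cm.
The intermediate image is 131.3 cm to the right of lens 1, which is 212 − (131.3) = 80.70 cm to the left of lens 2, so d_o2 = +80.70 cm.
Lens 2: 1/d_i2 = 1/f₂ − 1/d_o2 = 1/(11.9) − 1/(80.70) = 0.07164, so d_i2 = 14.0 cm.
The final image is real, 14.0 cm to the right of lens 2 (overall magnification ≈ 0.46).

14.0 cm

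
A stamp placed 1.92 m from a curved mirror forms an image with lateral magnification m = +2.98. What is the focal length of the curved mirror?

m = −d_i/d_o ⇒ d_i = −m·d_o = −(+2.98)·(1.92) = -5.722 m.
1/f = 1/d_o + 1/d_i = 1/(1.92) + 1/(-5.722) = 0.3461, so f = 2.89 m.
Since f is positive, the curved mirror is concave.

f = 2.89 m (concave)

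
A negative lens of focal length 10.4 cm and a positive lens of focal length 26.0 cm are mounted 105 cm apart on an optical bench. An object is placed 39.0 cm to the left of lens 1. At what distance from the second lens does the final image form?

33.8 cm

Lens 1 is diverging, so f₁ = −10.4 cm.
Lens 1: 1/d_i1 = 1/f₁ − 1/d_o1 = 1/(-10.4) − 1/(39.0) = -0.1218, so d_i1 = -8.211 cm.
The intermediate image is 8.211 cm to the left of lens 1 (virtual), which is 105 − (-8.211) = 113.2 cm to the left of lens 2, so d_o2 = +113.2 cm.
Lens 2: 1/d_i2 = 1/f₂ − 1/d_o2 = 1/(26.0) − 1/(113.2) = 0.02963, so d_i2 = 33.8 cm.
The final image is real, 33.8 cm to the right of lens 2 (overall magnification ≈ -0.063).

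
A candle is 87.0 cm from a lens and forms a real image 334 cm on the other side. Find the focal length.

f = 69.0 cm (converging)

Real image ⇒ d_i = +334 cm.
1/f = 1/d_o + 1/d_i = 1/(87.0) + 1/(334) = 0.01449, so f = 69.0 cm.
Since f is positive, the lens is converging.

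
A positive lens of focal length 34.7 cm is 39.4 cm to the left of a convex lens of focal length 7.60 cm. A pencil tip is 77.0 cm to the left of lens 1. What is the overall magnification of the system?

m = -0.199

Lens 1: 1/d_i1 = 1/(34.7) − 1/(77.0) = 0.01583, so d_i1 = 63.17 cm; m₁ = −d_i1/d_o1 = -0.8204.
d_o2 = 39.4 − (63.17) = -23.77 cm (virtual object).
Lens 2: 1/d_i2 = 1/(7.60) − 1/(-23.77) = 0.1736, so d_i2 = 5.759 cm; m₂ = −d_i2/d_o2 = +0.2423.
m = m₁·m₂ = (-0.8204)(+0.2423) = -0.199.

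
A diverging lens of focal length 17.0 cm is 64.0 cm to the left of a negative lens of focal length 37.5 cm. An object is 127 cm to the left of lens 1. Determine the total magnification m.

f₁ = −17.0 cm (diverging).
Lens 1: 1/d_i1 = 1/(-17.0) − 1/(127) = -0.06670, so d_i1 = -14.99 cm; m₁ = −d_i1/d_o1 = +0.1180.
d_o2 = 64.0 − (-14.99) = 78.99 cm.
f₂ = −37.5 cm (diverging).
Lens 2: 1/d_i2 = 1/(-37.5) − 1/(78.99) = -0.03933, so d_i2 = -25.43 cm; m₂ = −d_i2/d_o2 = +0.3219.
m = m₁·m₂ = (+0.1180)(+0.3219) = +0.0380.

m = +0.0380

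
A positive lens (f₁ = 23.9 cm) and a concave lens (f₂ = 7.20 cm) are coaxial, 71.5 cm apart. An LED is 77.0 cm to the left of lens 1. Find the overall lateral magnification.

m = -0.0736

Lens 1: 1/d_i1 = 1/(23.9) − 1/(77.0) = 0.02885, so d_i1 = 34.66 cm; m₁ = −d_i1/d_o1 = -0.4501.
d_o2 = 71.5 − (34.66) = 36.84 cm.
f₂ = −7.20 cm (diverging).
Lens 2: 1/d_i2 = 1/(-7.20) − 1/(36.84) = -0.1660, so d_i2 = -6.023 cm; m₂ = −d_i2/d_o2 = +0.1635.
m = m₁·m₂ = (-0.4501)(+0.1635) = -0.0736.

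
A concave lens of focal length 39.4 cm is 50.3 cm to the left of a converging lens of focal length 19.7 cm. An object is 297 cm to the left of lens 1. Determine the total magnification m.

f₁ = −39.4 cm (diverging).
Lens 1: 1/d_i1 = 1/(-39.4) − 1/(297) = -0.02875, so d_i1 = -34.79 cm; m₁ = −d_i1/d_o1 = +0.1171.
d_o2 = 50.3 − (-34.79) = 85.09 cm.
Lens 2: 1/d_i2 = 1/(19.7) − 1/(85.09) = 0.03901, so d_i2 = 25.64 cm; m₂ = −d_i2/d_o2 = -0.3013.
m = m₁·m₂ = (+0.1171)(-0.3013) = -0.0353.

m = -0.0353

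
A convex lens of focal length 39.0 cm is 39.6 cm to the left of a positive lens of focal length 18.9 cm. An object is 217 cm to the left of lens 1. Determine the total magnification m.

Lens 1: 1/d_i1 = 1/(39.0) − 1/(217) = 0.02103, so d_i1 = 47.54 cm; m₁ = −d_i1/d_o1 = -0.2191.
d_o2 = 39.6 − (47.54) = -7.940 cm (virtual object).
Lens 2: 1/d_i2 = 1/(18.9) − 1/(-7.940) = 0.1789, so d_i2 = 5.591 cm; m₂ = −d_i2/d_o2 = +0.7042.
m = m₁·m₂ = (-0.2191)(+0.7042) = -0.154.

m = -0.154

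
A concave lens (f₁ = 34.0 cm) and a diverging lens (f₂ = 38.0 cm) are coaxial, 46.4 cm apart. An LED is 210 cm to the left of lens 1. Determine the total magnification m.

m = +0.0466

f₁ = −34.0 cm (diverging).
Lens 1: 1/d_i1 = 1/(-34.0) − 1/(210) = -0.03417, so d_i1 = -29.26 cm; m₁ = −d_i1/d_o1 = +0.1393.
d_o2 = 46.4 − (-29.26) = 75.66 cm.
f₂ = −38.0 cm (diverging).
Lens 2: 1/d_i2 = 1/(-38.0) − 1/(75.66) = -0.03953, so d_i2 = -25.30 cm; m₂ = −d_i2/d_o2 = +0.3343.
m = m₁·m₂ = (+0.1393)(+0.3343) = +0.0466.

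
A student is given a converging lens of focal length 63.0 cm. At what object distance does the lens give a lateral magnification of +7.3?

54.4 cm

m = −d_i/d_o ⇒ d_i = −m·d_o.
1/f = 1/d_o + 1/d_i = 1/d_o − 1/(m·d_o) = (1 − 1/m)/d_o, so d_o = f(1 − 1/m) = (63.00)(1 − 1/(+7.3)) = 54.4 cm.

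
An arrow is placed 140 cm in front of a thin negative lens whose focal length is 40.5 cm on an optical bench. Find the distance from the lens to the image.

For a negative lens, f = -40.5 cm.
Lens equation: 1/d_i = 1/f − 1/d_o = 1/(-40.50) − 1/(140) = -0.02469 − 0.007143 = -0.03183, so d_i = -31.4 cm.
The image is virtual, upright and reduced, on the same side as the object.

31.4 cm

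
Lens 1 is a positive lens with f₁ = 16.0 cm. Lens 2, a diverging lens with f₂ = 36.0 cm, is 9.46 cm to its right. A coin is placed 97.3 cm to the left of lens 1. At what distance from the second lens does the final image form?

Lens 1: 1/d_i1 = 1/f₁ − 1/d_o1 = 1/(16.0) − 1/(97.3) = 0.05222, so d_i1 = 19.15 cm.
The intermediate image is 19.15 cm to the right of lens 1, which lies 9.690 cm to the right of lens 2 — a virtual object — so d_o2 = −9.690 cm.
Lens 2 is diverging, so f₂ = −36.0 cm.
Lens 2: 1/d_i2 = 1/f₂ − 1/d_o2 = 1/(-36.0) − 1/(-9.690) = 0.07542, so d_i2 = 13.3 cm.
The final image is real, 13.3 cm to the right of lens 2 (overall magnification ≈ -0.27).

13.3 cm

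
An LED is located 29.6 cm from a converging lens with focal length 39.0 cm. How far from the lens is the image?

123 cm

Lens equation: 1/s_i = 1/f − 1/s_o = 1/(39.00) − 1/(29.6) = 0.02564 − 0.03378 = -0.008143, so s_i = -123 cm.
The image is virtual, upright and enlarged, on the same side as the object.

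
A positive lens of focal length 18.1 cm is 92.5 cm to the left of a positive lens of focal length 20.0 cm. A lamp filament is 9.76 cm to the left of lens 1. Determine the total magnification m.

Lens 1: 1/d_i1 = 1/(18.1) − 1/(9.76) = -0.04721, so d_i1 = -21.18 cm; m₁ = −d_i1/d_o1 = +2.170.
d_o2 = 92.5 − (-21.18) = 113.7 cm.
Lens 2: 1/d_i2 = 1/(20.0) − 1/(113.7) = 0.04120, so d_i2 = 24.27 cm; m₂ = −d_i2/d_o2 = -0.2134.
m = m₁·m₂ = (+2.170)(-0.2134) = -0.463.

m = -0.463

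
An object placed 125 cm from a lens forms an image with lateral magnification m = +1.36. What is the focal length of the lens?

m = −d_i/d_o ⇒ d_i = −m·d_o = −(+1.36)·(125) = -170.0 cm.
1/f = 1/d_o + 1/d_i = 1/(125) + 1/(-170.0) = 0.002118, so f = 472 cm.
Since f is positive, the lens is converging.

f = 472 cm (converging)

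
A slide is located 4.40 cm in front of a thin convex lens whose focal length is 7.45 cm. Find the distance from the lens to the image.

Lens equation: 1/v = 1/f − 1/u = 1/(7.450) − 1/(4.40) = 0.1342 − 0.2273 = -0.09304, so v = -10.7 cm.
The image is virtual, upright and enlarged, on the same side as the object.

10.7 cm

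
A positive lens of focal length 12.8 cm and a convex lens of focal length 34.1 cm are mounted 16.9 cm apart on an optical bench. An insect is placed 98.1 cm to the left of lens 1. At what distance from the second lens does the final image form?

Lens 1: 1/d_i1 = 1/f₁ − 1/d_o1 = 1/(12.8) − 1/(98.1) = 0.06793, so d_i1 = 14.72 cm.
The intermediate image is 14.72 cm to the right of lens 1, which is 16.9 − (14.72) = 2.180 cm to the left of lens 2, so d_o2 = +2.180 cm.
Lens 2: 1/d_i2 = 1/f₂ − 1/d_o2 = 1/(34.1) − 1/(2.180) = -0.4294, so d_i2 = -2.33 cm.
The final image is virtual, 2.33 cm to the left of lens 2 (overall magnification ≈ -0.16).

2.33 cm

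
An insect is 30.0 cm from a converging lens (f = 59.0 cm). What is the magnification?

m = +2.03

1/d_i = 1/f − 1/d_o = 1/(59.00) − 1/(30.0) = -0.01638, so d_i = -61.03 cm.
m = −d_i/d_o = −(-61.03)/(30.0) = +2.03.
The image is virtual, upright and enlarged, on the same side as the object.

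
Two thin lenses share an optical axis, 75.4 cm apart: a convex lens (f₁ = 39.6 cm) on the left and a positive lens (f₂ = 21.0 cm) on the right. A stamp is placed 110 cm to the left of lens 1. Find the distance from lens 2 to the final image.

Lens 1: 1/d_i1 = 1/f₁ − 1/d_o1 = 1/(39.6) − 1/(110) = 0.01616, so d_i1 = 61.87 cm.
The intermediate image is 61.87 cm to the right of lens 1, which is 75.4 − (61.87) = 13.53 cm to the left of lens 2, so d_o2 = +13.53 cm.
Lens 2: 1/d_i2 = 1/f₂ − 1/d_o2 = 1/(21.0) − 1/(13.53) = -0.02629, so d_i2 = -38.0 cm.
The final image is virtual, 38.0 cm to the left of lens 2 (overall magnification ≈ -1.6).

38.0 cm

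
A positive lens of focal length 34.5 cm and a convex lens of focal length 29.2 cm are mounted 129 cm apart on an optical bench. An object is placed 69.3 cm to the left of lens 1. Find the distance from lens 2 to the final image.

Lens 1: 1/d_i1 = 1/f₁ − 1/d_o1 = 1/(34.5) − 1/(69.3) = 0.01456, so d_i1 = 68.70 cm.
The intermediate image is 68.70 cm to the right of lens 1, which is 129 − (68.70) = 60.30 cm to the left of lens 2, so d_o2 = +60.30 cm.
Lens 2: 1/d_i2 = 1/f₂ − 1/d_o2 = 1/(29.2) − 1/(60.30) = 0.01766, so d_i2 = 56.6 cm.
The final image is real, 56.6 cm to the right of lens 2 (overall magnification ≈ 0.93).

56.6 cm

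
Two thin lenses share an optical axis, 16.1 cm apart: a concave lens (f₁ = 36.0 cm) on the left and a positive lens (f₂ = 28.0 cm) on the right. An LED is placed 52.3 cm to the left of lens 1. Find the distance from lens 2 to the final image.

111 cm

Lens 1 is diverging, so f₁ = −36.0 cm.
Lens 1: 1/d_i1 = 1/f₁ − 1/d_o1 = 1/(-36.0) − 1/(52.3) = -0.04690, so d_i1 = -21.32 cm.
The intermediate image is 21.32 cm to the left of lens 1 (virtual), which is 16.1 − (-21.32) = 37.42 cm to the left of lens 2, so d_o2 = +37.42 cm.
Lens 2: 1/d_i2 = 1/f₂ − 1/d_o2 = 1/(28.0) − 1/(37.42) = 0.008991, so d_i2 = 111 cm.
The final image is real, 111 cm to the right of lens 2 (overall magnification ≈ -1.2).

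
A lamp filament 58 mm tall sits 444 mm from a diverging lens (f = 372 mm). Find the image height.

26.4 mm

For a diverging lens, f = -372 mm.
1/d_i = 1/f − 1/d_o = 1/(-372.0) − 1/(444) = -0.004940, so d_i = -202.4 mm.
m = −d_i/d_o = +0.4559.
|h_i| = |m|·h_o = 0.4559 × 58 = 26.4 mm. The image is virtual, upright and reduced, on the same side as the object.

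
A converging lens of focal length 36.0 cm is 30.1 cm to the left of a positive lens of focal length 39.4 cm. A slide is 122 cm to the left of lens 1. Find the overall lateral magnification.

m = -0.273

Lens 1: 1/d_i1 = 1/(36.0) − 1/(122) = 0.01958, so d_i1 = 51.07 cm; m₁ = −d_i1/d_o1 = -0.4186.
d_o2 = 30.1 − (51.07) = -20.97 cm (virtual object).
Lens 2: 1/d_i2 = 1/(39.4) − 1/(-20.97) = 0.07307, so d_i2 = 13.69 cm; m₂ = −d_i2/d_o2 = +0.6526.
m = m₁·m₂ = (-0.4186)(+0.6526) = -0.273.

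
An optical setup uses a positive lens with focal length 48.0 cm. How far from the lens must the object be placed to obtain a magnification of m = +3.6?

m = −d_i/d_o ⇒ d_i = −m·d_o.
1/f = 1/d_o + 1/d_i = 1/d_o − 1/(m·d_o) = (1 − 1/m)/d_o, so d_o = f(1 − 1/m) = (48.00)(1 − 1/(+3.6)) = 34.7 cm.

34.7 cm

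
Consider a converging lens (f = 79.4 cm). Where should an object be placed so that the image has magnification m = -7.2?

m = −d_i/d_o ⇒ d_i = −m·d_o.
1/f = 1/d_o + 1/d_i = 1/d_o − 1/(m·d_o) = (1 − 1/m)/d_o, so d_o = f(1 − 1/m) = (79.40)(1 − 1/(-7.2)) = 90.4 cm.

90.4 cm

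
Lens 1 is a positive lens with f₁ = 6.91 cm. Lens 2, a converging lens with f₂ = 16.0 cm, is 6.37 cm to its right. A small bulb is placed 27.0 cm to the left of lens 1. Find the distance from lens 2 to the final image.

Lens 1: 1/d_i1 = 1/f₁ − 1/d_o1 = 1/(6.91) − 1/(27.0) = 0.1077, so d_i1 = 9.287 cm.
The intermediate image is 9.287 cm to the right of lens 1, which lies 2.917 cm to the right of lens 2 — a virtual object — so d_o2 = −2.917 cm.
Lens 2: 1/d_i2 = 1/f₂ − 1/d_o2 = 1/(16.0) − 1/(-2.917) = 0.4053, so d_i2 = 2.47 cm.
The final image is real, 2.47 cm to the right of lens 2 (overall magnification ≈ -0.29).

2.47 cm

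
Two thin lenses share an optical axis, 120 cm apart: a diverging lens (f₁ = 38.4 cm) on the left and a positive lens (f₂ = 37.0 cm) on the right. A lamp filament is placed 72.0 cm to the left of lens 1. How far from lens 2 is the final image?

49.7 cm

Lens 1 is diverging, so f₁ = −38.4 cm.
Lens 1: 1/d_i1 = 1/f₁ − 1/d_o1 = 1/(-38.4) − 1/(72.0) = -0.03993, so d_i1 = -25.04 cm.
The intermediate image is 25.04 cm to the left of lens 1 (virtual), which is 120 − (-25.04) = 145.0 cm to the left of lens 2, so d_o2 = +145.0 cm.
Lens 2: 1/d_i2 = 1/f₂ − 1/d_o2 = 1/(37.0) − 1/(145.0) = 0.02013, so d_i2 = 49.7 cm.
The final image is real, 49.7 cm to the right of lens 2 (overall magnification ≈ -0.12).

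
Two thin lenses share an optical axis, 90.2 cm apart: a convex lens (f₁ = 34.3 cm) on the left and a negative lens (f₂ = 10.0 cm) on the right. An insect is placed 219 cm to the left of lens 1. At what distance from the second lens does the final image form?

8.32 cm

Lens 1: 1/d_i1 = 1/f₁ − 1/d_o1 = 1/(34.3) − 1/(219) = 0.02459, so d_i1 = 40.67 cm.
The intermediate image is 40.67 cm to the right of lens 1, which is 90.2 − (40.67) = 49.53 cm to the left of lens 2, so d_o2 = +49.53 cm.
Lens 2 is diverging, so f₂ = −10.0 cm.
Lens 2: 1/d_i2 = 1/f₂ − 1/d_o2 = 1/(-10.0) − 1/(49.53) = -0.1202, so d_i2 = -8.32 cm.
The final image is virtual, 8.32 cm to the left of lens 2 (overall magnification ≈ -0.031).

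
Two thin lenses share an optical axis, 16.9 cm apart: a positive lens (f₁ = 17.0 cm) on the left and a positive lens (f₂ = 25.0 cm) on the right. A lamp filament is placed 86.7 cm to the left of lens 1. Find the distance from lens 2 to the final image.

Lens 1: 1/d_i1 = 1/f₁ − 1/d_o1 = 1/(17.0) − 1/(86.7) = 0.04729, so d_i1 = 21.15 cm.
The intermediate image is 21.15 cm to the right of lens 1, which lies 4.250 cm to the right of lens 2 — a virtual object — so d_o2 = −4.250 cm.
Lens 2: 1/d_i2 = 1/f₂ − 1/d_o2 = 1/(25.0) − 1/(-4.250) = 0.2753, so d_i2 = 3.63 cm.
The final image is real, 3.63 cm to the right of lens 2 (overall magnification ≈ -0.21).

3.63 cm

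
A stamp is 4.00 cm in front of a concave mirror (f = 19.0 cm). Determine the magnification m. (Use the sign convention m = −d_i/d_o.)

1/d_i = 1/f − 1/d_o = 1/(19.00) − 1/(4.00) = -0.1974, so d_i = -5.067 cm.
m = −d_i/d_o = −(-5.067)/(4.00) = +1.27.
The image is virtual, upright and enlarged, behind the mirror.

m = +1.27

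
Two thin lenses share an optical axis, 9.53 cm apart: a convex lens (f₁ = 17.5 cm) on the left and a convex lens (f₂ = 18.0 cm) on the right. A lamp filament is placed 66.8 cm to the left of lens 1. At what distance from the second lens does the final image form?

7.93 cm

Lens 1: 1/d_i1 = 1/f₁ − 1/d_o1 = 1/(17.5) − 1/(66.8) = 0.04217, so d_i1 = 23.71 cm.
The intermediate image is 23.71 cm to the right of lens 1, which lies 14.18 cm to the right of lens 2 — a virtual object — so d_o2 = −14.18 cm.
Lens 2: 1/d_i2 = 1/f₂ − 1/d_o2 = 1/(18.0) − 1/(-14.18) = 0.1261, so d_i2 = 7.93 cm.
The final image is real, 7.93 cm to the right of lens 2 (overall magnification ≈ -0.20).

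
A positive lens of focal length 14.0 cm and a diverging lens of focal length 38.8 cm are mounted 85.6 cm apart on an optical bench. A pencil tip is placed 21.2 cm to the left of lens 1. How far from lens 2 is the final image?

20.7 cm

Lens 1: 1/d_i1 = 1/f₁ − 1/d_o1 = 1/(14.0) − 1/(21.2) = 0.02426, so d_i1 = 41.22 cm.
The intermediate image is 41.22 cm to the right of lens 1, which is 85.6 − (41.22) = 44.38 cm to the left of lens 2, so d_o2 = +44.38 cm.
Lens 2 is diverging, so f₂ = −38.8 cm.
Lens 2: 1/d_i2 = 1/f₂ − 1/d_o2 = 1/(-38.8) − 1/(44.38) = -0.04831, so d_i2 = -20.7 cm.
The final image is virtual, 20.7 cm to the left of lens 2 (overall magnification ≈ -0.91).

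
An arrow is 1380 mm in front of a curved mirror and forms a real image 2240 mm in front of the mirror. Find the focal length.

Real image ⇒ d_i = +2240 mm.
1/f = 1/d_o + 1/d_i = 1/(1380) + 1/(2240) = 0.001171, so f = 854 mm.
Since f is positive, the curved mirror is concave.

f = 854 mm (concave)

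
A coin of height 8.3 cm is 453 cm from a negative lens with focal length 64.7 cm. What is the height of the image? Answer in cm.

1.04 cm

For a negative lens, f = -64.7 cm.
1/d_i = 1/f − 1/d_o = 1/(-64.70) − 1/(453) = -0.01766, so d_i = -56.61 cm.
m = −d_i/d_o = +0.1250.
|h_i| = |m|·h_o = 0.1250 × 8.3 = 1.04 cm. The image is virtual, upright and reduced, on the same side as the object.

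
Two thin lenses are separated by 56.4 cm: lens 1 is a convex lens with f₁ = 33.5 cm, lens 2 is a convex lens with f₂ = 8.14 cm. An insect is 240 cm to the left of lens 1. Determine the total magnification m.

m = +0.142

Lens 1: 1/d_i1 = 1/(33.5) − 1/(240) = 0.02568, so d_i1 = 38.93 cm; m₁ = −d_i1/d_o1 = -0.1622.
d_o2 = 56.4 − (38.93) = 17.47 cm.
Lens 2: 1/d_i2 = 1/(8.14) − 1/(17.47) = 0.06561, so d_i2 = 15.24 cm; m₂ = −d_i2/d_o2 = -0.8725.
m = m₁·m₂ = (-0.1622)(-0.8725) = +0.142.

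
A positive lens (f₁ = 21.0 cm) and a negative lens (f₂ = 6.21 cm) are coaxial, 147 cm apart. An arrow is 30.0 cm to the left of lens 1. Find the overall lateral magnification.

m = -0.174

Lens 1: 1/d_i1 = 1/(21.0) − 1/(30.0) = 0.01429, so d_i1 = 70.00 cm; m₁ = −d_i1/d_o1 = -2.333.
d_o2 = 147 − (70.00) = 77.00 cm.
f₂ = −6.21 cm (diverging).
Lens 2: 1/d_i2 = 1/(-6.21) − 1/(77.00) = -0.1740, so d_i2 = -5.747 cm; m₂ = −d_i2/d_o2 = +0.07463.
m = m₁·m₂ = (-2.333)(+0.07463) = -0.174.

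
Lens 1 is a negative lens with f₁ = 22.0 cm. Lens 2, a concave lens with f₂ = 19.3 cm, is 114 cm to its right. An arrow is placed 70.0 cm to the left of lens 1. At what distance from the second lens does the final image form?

16.8 cm

Lens 1 is diverging, so f₁ = −22.0 cm.
Lens 1: 1/d_i1 = 1/f₁ − 1/d_o1 = 1/(-22.0) − 1/(70.0) = -0.05974, so d_i1 = -16.74 cm.
The intermediate image is 16.74 cm to the left of lens 1 (virtual), which is 114 − (-16.74) = 130.7 cm to the left of lens 2, so d_o2 = +130.7 cm.
Lens 2 is diverging, so f₂ = −19.3 cm.
Lens 2: 1/d_i2 = 1/f₂ − 1/d_o2 = 1/(-19.3) − 1/(130.7) = -0.05946, so d_i2 = -16.8 cm.
The final image is virtual, 16.8 cm to the left of lens 2 (overall magnification ≈ 0.031).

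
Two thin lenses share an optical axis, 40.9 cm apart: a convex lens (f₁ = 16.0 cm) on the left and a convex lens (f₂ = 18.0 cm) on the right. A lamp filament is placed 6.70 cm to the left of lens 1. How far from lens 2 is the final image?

27.4 cm

Lens 1: 1/d_i1 = 1/f₁ − 1/d_o1 = 1/(16.0) − 1/(6.70) = -0.08675, so d_i1 = -11.53 cm.
The intermediate image is 11.53 cm to the left of lens 1 (virtual), which is 40.9 − (-11.53) = 52.43 cm to the left of lens 2, so d_o2 = +52.43 cm.
Lens 2: 1/d_i2 = 1/f₂ − 1/d_o2 = 1/(18.0) − 1/(52.43) = 0.03648, so d_i2 = 27.4 cm.
The final image is real, 27.4 cm to the right of lens 2 (overall magnification ≈ -0.90).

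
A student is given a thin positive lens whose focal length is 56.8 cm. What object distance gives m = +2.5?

34.1 cm

m = −d_i/d_o ⇒ d_i = −m·d_o.
1/f = 1/d_o + 1/d_i = 1/d_o − 1/(m·d_o) = (1 − 1/m)/d_o, so d_o = f(1 − 1/m) = (56.80)(1 − 1/(+2.5)) = 34.1 cm.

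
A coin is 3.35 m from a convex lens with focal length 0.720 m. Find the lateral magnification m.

m = -0.274

1/d_i = 1/f − 1/d_o = 1/(0.7200) − 1/(3.35) = 1.090, so d_i = 0.9171 m.
m = −d_i/d_o = −(0.9171)/(3.35) = -0.274.
The image is real, inverted and reduced, on the far side of the lens.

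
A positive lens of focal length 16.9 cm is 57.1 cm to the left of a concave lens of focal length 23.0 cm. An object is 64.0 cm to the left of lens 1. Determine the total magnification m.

Lens 1: 1/d_i1 = 1/(16.9) − 1/(64.0) = 0.04355, so d_i1 = 22.96 cm; m₁ = −d_i1/d_o1 = -0.3588.
d_o2 = 57.1 − (22.96) = 34.14 cm.
f₂ = −23.0 cm (diverging).
Lens 2: 1/d_i2 = 1/(-23.0) − 1/(34.14) = -0.07277, so d_i2 = -13.74 cm; m₂ = −d_i2/d_o2 = +0.4025.
m = m₁·m₂ = (-0.3588)(+0.4025) = -0.144.

m = -0.144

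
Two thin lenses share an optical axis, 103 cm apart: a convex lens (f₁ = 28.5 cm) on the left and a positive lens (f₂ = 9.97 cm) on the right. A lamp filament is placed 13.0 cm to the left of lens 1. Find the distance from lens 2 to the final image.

10.8 cm

Lens 1: 1/d_i1 = 1/f₁ − 1/d_o1 = 1/(28.5) − 1/(13.0) = -0.04184, so d_i1 = -23.90 cm.
The intermediate image is 23.90 cm to the left of lens 1 (virtual), which is 103 − (-23.90) = 126.9 cm to the left of lens 2, so d_o2 = +126.9 cm.
Lens 2: 1/d_i2 = 1/f₂ − 1/d_o2 = 1/(9.97) − 1/(126.9) = 0.09242, so d_i2 = 10.8 cm.
The final image is real, 10.8 cm to the right of lens 2 (overall magnification ≈ -0.16).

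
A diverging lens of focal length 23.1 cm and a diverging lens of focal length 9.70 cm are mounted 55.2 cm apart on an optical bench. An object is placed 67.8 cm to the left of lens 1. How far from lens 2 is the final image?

8.55 cm

Lens 1 is diverging, so f₁ = −23.1 cm.
Lens 1: 1/d_i1 = 1/f₁ − 1/d_o1 = 1/(-23.1) − 1/(67.8) = -0.05804, so d_i1 = -17.23 cm.
The intermediate image is 17.23 cm to the left of lens 1 (virtual), which is 55.2 − (-17.23) = 72.43 cm to the left of lens 2, so d_o2 = +72.43 cm.
Lens 2 is diverging, so f₂ = −9.70 cm.
Lens 2: 1/d_i2 = 1/f₂ − 1/d_o2 = 1/(-9.70) − 1/(72.43) = -0.1169, so d_i2 = -8.55 cm.
The final image is virtual, 8.55 cm to the left of lens 2 (overall magnification ≈ 0.030).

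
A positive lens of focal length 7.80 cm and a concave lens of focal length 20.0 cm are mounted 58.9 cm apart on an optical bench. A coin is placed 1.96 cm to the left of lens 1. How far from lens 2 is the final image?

15.1 cm

Lens 1: 1/d_i1 = 1/f₁ − 1/d_o1 = 1/(7.80) − 1/(1.96) = -0.3820, so d_i1 = -2.618 cm.
The intermediate image is 2.618 cm to the left of lens 1 (virtual), which is 58.9 − (-2.618) = 61.52 cm to the left of lens 2, so d_o2 = +61.52 cm.
Lens 2 is diverging, so f₂ = −20.0 cm.
Lens 2: 1/d_i2 = 1/f₂ − 1/d_o2 = 1/(-20.0) − 1/(61.52) = -0.06625, so d_i2 = -15.1 cm.
The final image is virtual, 15.1 cm to the left of lens 2 (overall magnification ≈ 0.33).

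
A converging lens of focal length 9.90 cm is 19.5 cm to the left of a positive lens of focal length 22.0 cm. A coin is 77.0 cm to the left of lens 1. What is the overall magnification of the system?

Lens 1: 1/d_i1 = 1/(9.90) − 1/(77.0) = 0.08802, so d_i1 = 11.36 cm; m₁ = −d_i1/d_o1 = -0.1475.
d_o2 = 19.5 − (11.36) = 8.140 cm.
Lens 2: 1/d_i2 = 1/(22.0) − 1/(8.140) = -0.07740, so d_i2 = -12.92 cm; m₂ = −d_i2/d_o2 = +1.587.
m = m₁·m₂ = (-0.1475)(+1.587) = -0.234.

m = -0.234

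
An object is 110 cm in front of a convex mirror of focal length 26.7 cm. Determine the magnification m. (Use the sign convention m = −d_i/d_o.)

For a convex mirror, f = -26.7 cm.
1/d_i = 1/f − 1/d_o = 1/(-26.70) − 1/(110) = -0.04654, so d_i = -21.49 cm.
m = −d_i/d_o = −(-21.49)/(110) = +0.195.
The image is virtual, upright and reduced, behind the mirror.

m = +0.195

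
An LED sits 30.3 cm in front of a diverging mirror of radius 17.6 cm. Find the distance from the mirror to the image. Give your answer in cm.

f = R/2 = 17.6/2 = 8.800 cm; for a diverging mirror, f = -8.800 cm.
Mirror equation: 1/d_i = 1/f − 1/d_o = 1/(-8.800) − 1/(30.3) = -0.1136 − 0.03300 = -0.1466, so d_i = -6.82 cm.
The image is virtual, upright and reduced, behind the mirror.

6.82 cm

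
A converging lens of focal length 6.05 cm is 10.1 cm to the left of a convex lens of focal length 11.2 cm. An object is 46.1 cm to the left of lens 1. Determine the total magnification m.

m = -0.210

Lens 1: 1/d_i1 = 1/(6.05) − 1/(46.1) = 0.1436, so d_i1 = 6.964 cm; m₁ = −d_i1/d_o1 = -0.1511.
d_o2 = 10.1 − (6.964) = 3.136 cm.
Lens 2: 1/d_i2 = 1/(11.2) − 1/(3.136) = -0.2296, so d_i2 = -4.356 cm; m₂ = −d_i2/d_o2 = +1.389.
m = m₁·m₂ = (-0.1511)(+1.389) = -0.210.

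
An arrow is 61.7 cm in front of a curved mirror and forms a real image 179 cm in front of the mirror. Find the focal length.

Real image ⇒ d_i = +179 cm.
1/f = 1/d_o + 1/d_i = 1/(61.7) + 1/(179) = 0.02179, so f = 45.9 cm.
Since f is positive, the curved mirror is concave.

f = 45.9 cm (concave)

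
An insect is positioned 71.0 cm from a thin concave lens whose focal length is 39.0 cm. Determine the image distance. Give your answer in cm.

For a concave lens, f = -39.0 cm.
Thin-lens equation: 1/s_i = 1/f − 1/s_o = 1/(-39.00) − 1/(71.0) = -0.02564 − 0.01408 = -0.03973, so s_i = -25.2 cm.
The image is virtual, upright and reduced, on the same side as the object.

25.2 cm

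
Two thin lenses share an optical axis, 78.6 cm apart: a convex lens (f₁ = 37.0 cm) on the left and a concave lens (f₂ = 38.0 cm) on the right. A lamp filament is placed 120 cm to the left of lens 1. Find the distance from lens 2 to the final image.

Lens 1: 1/d_i1 = 1/f₁ − 1/d_o1 = 1/(37.0) − 1/(120) = 0.01869, so d_i1 = 53.49 cm.
The intermediate image is 53.49 cm to the right of lens 1, which is 78.6 − (53.49) = 25.11 cm to the left of lens 2, so d_o2 = +25.11 cm.
Lens 2 is diverging, so f₂ = −38.0 cm.
Lens 2: 1/d_i2 = 1/f₂ − 1/d_o2 = 1/(-38.0) − 1/(25.11) = -0.06614, so d_i2 = -15.1 cm.
The final image is virtual, 15.1 cm to the left of lens 2 (overall magnification ≈ -0.27).

15.1 cm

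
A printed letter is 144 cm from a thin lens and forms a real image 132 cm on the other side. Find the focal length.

Real image ⇒ d_i = +132 cm.
1/f = 1/d_o + 1/d_i = 1/(144) + 1/(132) = 0.01452, so f = 68.9 cm.
Since f is positive, the thin lens is converging.

f = 68.9 cm (converging)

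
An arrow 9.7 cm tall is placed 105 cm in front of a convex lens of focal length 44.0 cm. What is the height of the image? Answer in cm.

7.00 cm

1/d_i = 1/f − 1/d_o = 1/(44.00) − 1/(105) = 0.01320, so d_i = 75.74 cm.
m = −d_i/d_o = -0.7213.
|h_i| = |m|·h_o = 0.7213 × 9.7 = 7.00 cm. The image is real, inverted and reduced, on the far side of the lens.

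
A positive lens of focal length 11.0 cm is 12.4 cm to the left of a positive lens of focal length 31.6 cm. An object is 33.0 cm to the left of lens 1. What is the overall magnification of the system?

Lens 1: 1/d_i1 = 1/(11.0) − 1/(33.0) = 0.06061, so d_i1 = 16.50 cm; m₁ = −d_i1/d_o1 = -0.5000.
d_o2 = 12.4 − (16.50) = -4.100 cm (virtual object).
Lens 2: 1/d_i2 = 1/(31.6) − 1/(-4.100) = 0.2755, so d_i2 = 3.629 cm; m₂ = −d_i2/d_o2 = +0.8852.
m = m₁·m₂ = (-0.5000)(+0.8852) = -0.443.

m = -0.443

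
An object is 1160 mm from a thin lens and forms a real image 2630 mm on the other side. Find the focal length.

Real image ⇒ d_i = +2630 mm.
1/f = 1/d_o + 1/d_i = 1/(1160) + 1/(2630) = 0.001242, so f = 805 mm.
Since f is positive, the thin lens is converging.

f = 805 mm (converging)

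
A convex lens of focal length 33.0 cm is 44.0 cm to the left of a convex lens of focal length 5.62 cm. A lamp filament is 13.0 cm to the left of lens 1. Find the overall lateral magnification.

Lens 1: 1/d_i1 = 1/(33.0) − 1/(13.0) = -0.04662, so d_i1 = -21.45 cm; m₁ = −d_i1/d_o1 = +1.650.
d_o2 = 44.0 − (-21.45) = 65.45 cm.
Lens 2: 1/d_i2 = 1/(5.62) − 1/(65.45) = 0.1627, so d_i2 = 6.148 cm; m₂ = −d_i2/d_o2 = -0.09393.
m = m₁·m₂ = (+1.650)(-0.09393) = -0.155.

m = -0.155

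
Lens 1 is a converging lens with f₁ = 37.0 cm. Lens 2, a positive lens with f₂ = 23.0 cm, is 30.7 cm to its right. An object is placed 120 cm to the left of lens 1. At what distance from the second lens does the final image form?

Lens 1: 1/d_i1 = 1/f₁ − 1/d_o1 = 1/(37.0) − 1/(120) = 0.01869, so d_i1 = 53.49 cm.
The intermediate image is 53.49 cm to the right of lens 1, which lies 22.79 cm to the right of lens 2 — a virtual object — so d_o2 = −22.79 cm.
Lens 2: 1/d_i2 = 1/f₂ − 1/d_o2 = 1/(23.0) − 1/(-22.79) = 0.08736, so d_i2 = 11.4 cm.
The final image is real, 11.4 cm to the right of lens 2 (overall magnification ≈ -0.22).

11.4 cm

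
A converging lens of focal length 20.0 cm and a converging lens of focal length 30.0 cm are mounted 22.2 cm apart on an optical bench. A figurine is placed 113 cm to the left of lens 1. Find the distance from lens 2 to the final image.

Lens 1: 1/d_i1 = 1/f₁ − 1/d_o1 = 1/(20.0) − 1/(113) = 0.04115, so d_i1 = 24.30 cm.
The intermediate image is 24.30 cm to the right of lens 1, which lies 2.100 cm to the right of lens 2 — a virtual object — so d_o2 = −2.100 cm.
Lens 2: 1/d_i2 = 1/f₂ − 1/d_o2 = 1/(30.0) − 1/(-2.100) = 0.5095, so d_i2 = 1.96 cm.
The final image is real, 1.96 cm to the right of lens 2 (overall magnification ≈ -0.20).

1.96 cm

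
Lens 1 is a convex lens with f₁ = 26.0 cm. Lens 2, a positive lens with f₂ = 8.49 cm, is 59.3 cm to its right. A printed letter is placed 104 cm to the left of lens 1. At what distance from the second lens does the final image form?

Lens 1: 1/d_i1 = 1/f₁ − 1/d_o1 = 1/(26.0) − 1/(104) = 0.02885, so d_i1 = 34.67 cm.
The intermediate image is 34.67 cm to the right of lens 1, which is 59.3 − (34.67) = 24.63 cm to the left of lens 2, so d_o2 = +24.63 cm.
Lens 2: 1/d_i2 = 1/f₂ − 1/d_o2 = 1/(8.49) − 1/(24.63) = 0.07718, so d_i2 = 13.0 cm.
The final image is real, 13.0 cm to the right of lens 2 (overall magnification ≈ 0.18).

13.0 cm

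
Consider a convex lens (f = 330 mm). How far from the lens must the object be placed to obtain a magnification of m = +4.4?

m = −d_i/d_o ⇒ d_i = −m·d_o.
1/f = 1/d_o + 1/d_i = 1/d_o − 1/(m·d_o) = (1 − 1/m)/d_o, so d_o = f(1 − 1/m) = (330.0)(1 − 1/(+4.4)) = 255 mm.

255 mm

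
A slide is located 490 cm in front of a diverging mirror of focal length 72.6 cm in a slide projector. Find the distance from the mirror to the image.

For a diverging mirror, f = -72.6 cm.
Mirror equation: 1/q = 1/f − 1/p = 1/(-72.60) − 1/(490) = -0.01377 − 0.002041 = -0.01581, so q = -63.2 cm.
The image is virtual, upright and reduced, behind the mirror.

63.2 cm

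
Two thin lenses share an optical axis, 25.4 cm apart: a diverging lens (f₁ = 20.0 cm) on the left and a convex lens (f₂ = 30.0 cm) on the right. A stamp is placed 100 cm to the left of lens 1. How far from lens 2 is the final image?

Lens 1 is diverging, so f₁ = −20.0 cm.
Lens 1: 1/d_i1 = 1/f₁ − 1/d_o1 = 1/(-20.0) − 1/(100) = -0.06000, so d_i1 = -16.67 cm.
The intermediate image is 16.67 cm to the left of lens 1 (virtual), which is 25.4 − (-16.67) = 42.07 cm to the left of lens 2, so d_o2 = +42.07 cm.
Lens 2: 1/d_i2 = 1/f₂ − 1/d_o2 = 1/(30.0) − 1/(42.07) = 0.009563, so d_i2 = 105 cm.
The final image is real, 105 cm to the right of lens 2 (overall magnification ≈ -0.41).

105 cm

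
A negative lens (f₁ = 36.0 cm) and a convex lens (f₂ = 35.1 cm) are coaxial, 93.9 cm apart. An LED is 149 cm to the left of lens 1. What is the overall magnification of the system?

f₁ = −36.0 cm (diverging).
Lens 1: 1/d_i1 = 1/(-36.0) − 1/(149) = -0.03449, so d_i1 = -28.99 cm; m₁ = −d_i1/d_o1 = +0.1946.
d_o2 = 93.9 − (-28.99) = 122.9 cm.
Lens 2: 1/d_i2 = 1/(35.1) − 1/(122.9) = 0.02035, so d_i2 = 49.13 cm; m₂ = −d_i2/d_o2 = -0.3998.
m = m₁·m₂ = (+0.1946)(-0.3998) = -0.0778.

m = -0.0778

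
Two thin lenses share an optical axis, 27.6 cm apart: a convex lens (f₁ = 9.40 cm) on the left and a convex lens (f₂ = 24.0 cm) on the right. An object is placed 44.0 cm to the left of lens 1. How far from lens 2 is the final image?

45.0 cm

Lens 1: 1/d_i1 = 1/f₁ − 1/d_o1 = 1/(9.40) − 1/(44.0) = 0.08366, so d_i1 = 11.95 cm.
The intermediate image is 11.95 cm to the right of lens 1, which is 27.6 − (11.95) = 15.65 cm to the left of lens 2, so d_o2 = +15.65 cm.
Lens 2: 1/d_i2 = 1/f₂ − 1/d_o2 = 1/(24.0) − 1/(15.65) = -0.02223, so d_i2 = -45.0 cm.
The final image is virtual, 45.0 cm to the left of lens 2 (overall magnification ≈ -0.78).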